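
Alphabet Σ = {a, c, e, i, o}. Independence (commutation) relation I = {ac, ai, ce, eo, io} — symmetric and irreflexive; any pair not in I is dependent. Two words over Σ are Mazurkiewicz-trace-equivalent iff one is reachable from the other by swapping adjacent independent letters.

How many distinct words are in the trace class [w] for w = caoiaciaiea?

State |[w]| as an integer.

60

#0=c has no predecessor
#1=a has no predecessor
#2=o depends on [0:c, 1:a]
#3=i depends on [0:c]
#4=a depends on [2:o]
#5=c depends on [2:o, 3:i]
#6=i depends on [5:c]
#7=a depends on [4:a]
#8=i depends on [6:i]
#9=e depends on [7:a, 8:i]
#10=a depends on [9:e]
sources: [0:c, 1:a]
N(rest) = Σ N(rest − s) over sources s of rest; N(one piece) = 1:
  size 1 → [10]=1
  size 2 → [9,10]=1
  size 3 → [7,9,10]=1  [8,9,10]=1
  size 4 → [4,7,9,10]=1  [6,8,9,10]=1  [7,8,9,10]=2
  size 5 → [4,7,8,9,10]=3  [5,6,8,9,10]=1  [6,7,8,9,10]=3
  size 6 → [3,5,6,8,9,10]=1  [4,6,7,8,9,10]=6  [5,6,7,8,9,10]=4
  size 7 → [3,5,6,7,8,9,10]=5  [4,5,6,7,8,9,10]=10
  size 8 → [2,4,5,6,7,8,9,10]=10  [3,4,5,6,7,8,9,10]=15
  size 9 → [1,2,4,5,6,7,8,9,10]=10  [2,3,4,5,6,7,8,9,10]=25
  first=0(c) contributes 35
  first=1(a) contributes 25
|[w]| = 60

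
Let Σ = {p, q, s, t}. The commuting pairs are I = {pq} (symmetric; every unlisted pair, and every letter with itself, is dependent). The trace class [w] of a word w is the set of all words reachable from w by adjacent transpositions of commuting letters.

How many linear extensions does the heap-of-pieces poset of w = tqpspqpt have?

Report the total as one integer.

6

piece 0:t — minimal
piece 1:q rests on {0:t}
piece 2:p rests on {0:t}
piece 3:s rests on {1:q, 2:p}
piece 4:p rests on {3:s}
piece 5:q rests on {3:s}
piece 6:p rests on {4:p}
piece 7:t rests on {5:q, 6:p}
minimal pieces: {0:t}
ways to finish when only these pieces remain (= sum over removing one remaining piece with nothing left below it):
  1 left: {7}→1
  2 left: {5,7}→1  {6,7}→1
  3 left: {4,6,7}→1  {5,6,7}→2
  4 left: {4,5,6,7}→3
  5 left: {3,4,5,6,7}→3
  6 left: {1,3,4,5,6,7}→3  {2,3,4,5,6,7}→3
  placing 0:t first → 6 extensions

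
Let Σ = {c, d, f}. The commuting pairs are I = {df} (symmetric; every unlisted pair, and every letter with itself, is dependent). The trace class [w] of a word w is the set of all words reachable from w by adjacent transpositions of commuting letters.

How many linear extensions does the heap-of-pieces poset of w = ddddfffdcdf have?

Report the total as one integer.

112

0(d) covers ∅
1(d) covers 0:d
2(d) covers 1:d
3(d) covers 2:d
4(f) covers ∅
5(f) covers 4:f
6(f) covers 5:f
7(d) covers 3:d
8(c) covers 6:f, 7:d
9(d) covers 8:c
10(f) covers 8:c
floor of heap: 0:d, 4:f
completions by unplaced set U, small U first (add the entries for U minus each lowest piece of U):
  |U|=1: {9}:1  {10}:1
  |U|=2: {9,10}:2
  |U|=3: {8,9,10}:2
  |U|=4: {6,8,9,10}:2  {7,8,9,10}:2
  |U|=5: {3,7,8,9,10}:2  {5,6,8,9,10}:2  {6,7,8,9,10}:4
  |U|=6: {2,3,7,8,9,10}:2  {3,6,7,8,9,10}:6  {4,5,6,8,9,10}:2  {5,6,7,8,9,10}:6
  |U|=7: {1,2,3,7,8,9,10}:2  {2,3,6,7,8,9,10}:8  {3,5,6,7,8,9,10}:12  {4,5,6,7,8,9,10}:8
  |U|=8: {0,1,2,3,7,8,9,10}:2  {1,2,3,6,7,8,9,10}:10  {2,3,5,6,7,8,9,10}:20  {3,4,5,6,7,8,9,10}:20
  |U|=9: {0,1,2,3,6,7,8,9,10}:12  {1,2,3,5,6,7,8,9,10}:30  {2,3,4,5,6,7,8,9,10}:40
  start at 0(d): 70
  start at 4(f): 42
sum over floor = 112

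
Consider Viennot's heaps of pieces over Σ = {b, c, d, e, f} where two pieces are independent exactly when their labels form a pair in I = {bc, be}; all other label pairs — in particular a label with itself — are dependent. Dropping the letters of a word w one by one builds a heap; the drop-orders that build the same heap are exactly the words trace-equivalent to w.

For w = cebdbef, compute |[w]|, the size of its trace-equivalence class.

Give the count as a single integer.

0(c) covers ∅
1(e) covers 0:c
2(b) covers ∅
3(d) covers 1:e, 2:b
4(b) covers 3:d
5(e) covers 3:d
6(f) covers 4:b, 5:e
floor of heap: 0:c, 2:b
completions by unplaced set U, small U first (add the entries for U minus each lowest piece of U):
  |U|=1: {6}:1
  |U|=2: {4,6}:1  {5,6}:1
  |U|=3: {4,5,6}:2
  |U|=4: {3,4,5,6}:2
  |U|=5: {1,3,4,5,6}:2  {2,3,4,5,6}:2
  start at 0(c): 4
  start at 2(b): 2
sum over floor = 6

6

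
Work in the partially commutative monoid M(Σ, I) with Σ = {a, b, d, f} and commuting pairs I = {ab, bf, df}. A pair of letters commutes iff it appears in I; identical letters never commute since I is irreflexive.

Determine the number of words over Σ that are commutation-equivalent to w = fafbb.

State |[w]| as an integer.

drop 0:f onto floor
drop 1:a onto {0:f}
drop 2:f onto {1:a}
drop 3:b onto floor
drop 4:b onto {3:b}
ground layer = {0:f, 3:b}
drop-orders for the pieces not yet dropped (sum over which currently-grounded one goes next):
  1 to go: {2} 1  {4} 1
  2 to go: {1,2} 1  {2,4} 2  {3,4} 1
  3 to go: {0,1,2} 1  {1,2,4} 3  {2,3,4} 3
  if 0:f drops first: 6 orders
  if 3:b drops first: 4 orders
heap linearizations: 10

10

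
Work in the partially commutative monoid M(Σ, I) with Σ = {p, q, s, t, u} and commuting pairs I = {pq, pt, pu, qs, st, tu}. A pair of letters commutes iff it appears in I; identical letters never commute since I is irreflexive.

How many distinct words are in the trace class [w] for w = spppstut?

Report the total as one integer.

0(s) covers ∅
1(p) covers 0:s
2(p) covers 1:p
3(p) covers 2:p
4(s) covers 3:p
5(t) covers ∅
6(u) covers 4:s
7(t) covers 5:t
floor of heap: 0:s, 5:t
completions by unplaced set U, small U first (add the entries for U minus each lowest piece of U):
  |U|=1: {6}:1  {7}:1
  |U|=2: {4,6}:1  {5,7}:1  {6,7}:2
  |U|=3: {3,4,6}:1  {4,6,7}:3  {5,6,7}:3
  |U|=4: {2,3,4,6}:1  {3,4,6,7}:4  {4,5,6,7}:6
  |U|=5: {1,2,3,4,6}:1  {2,3,4,6,7}:5  {3,4,5,6,7}:10
  |U|=6: {0,1,2,3,4,6}:1  {1,2,3,4,6,7}:6  {2,3,4,5,6,7}:15
  start at 0(s): 21
  start at 5(t): 7
sum over floor = 28

28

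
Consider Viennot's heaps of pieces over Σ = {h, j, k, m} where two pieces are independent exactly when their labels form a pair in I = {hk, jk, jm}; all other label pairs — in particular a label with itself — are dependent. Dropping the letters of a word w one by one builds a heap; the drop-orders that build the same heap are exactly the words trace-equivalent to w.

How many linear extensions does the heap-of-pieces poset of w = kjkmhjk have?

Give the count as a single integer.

piece 0:k — minimal
piece 1:j — minimal
piece 2:k rests on {0:k}
piece 3:m rests on {2:k}
piece 4:h rests on {1:j, 3:m}
piece 5:j rests on {4:h}
piece 6:k rests on {3:m}
minimal pieces: {0:k, 1:j}
ways to finish when only these pieces remain (= sum over removing one remaining piece with nothing left below it):
  1 left: {5}→1  {6}→1
  2 left: {4,5}→1  {5,6}→2
  3 left: {1,4,5}→1  {4,5,6}→3
  4 left: {1,4,5,6}→4  {3,4,5,6}→3
  5 left: {1,3,4,5,6}→7  {2,3,4,5,6}→3
  placing 0:k first → 10 extensions
  placing 1:j first → 3 extensions
total linear extensions = 13

13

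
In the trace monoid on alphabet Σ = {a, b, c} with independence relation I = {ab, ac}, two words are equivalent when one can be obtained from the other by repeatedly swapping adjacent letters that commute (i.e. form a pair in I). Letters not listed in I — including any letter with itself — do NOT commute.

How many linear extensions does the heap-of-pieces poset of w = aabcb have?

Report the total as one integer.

10

piece 0:a — minimal
piece 1:a rests on {0:a}
piece 2:b — minimal
piece 3:c rests on {2:b}
piece 4:b rests on {3:c}
minimal pieces: {0:a, 2:b}
ways to finish when only these pieces remain (= sum over removing one remaining piece with nothing left below it):
  1 left: {1}→1  {4}→1
  2 left: {0,1}→1  {1,4}→2  {3,4}→1
  3 left: {0,1,4}→3  {1,3,4}→3  {2,3,4}→1
  placing 0:a first → 4 extensions
  placing 2:b first → 6 extensions
total linear extensions = 10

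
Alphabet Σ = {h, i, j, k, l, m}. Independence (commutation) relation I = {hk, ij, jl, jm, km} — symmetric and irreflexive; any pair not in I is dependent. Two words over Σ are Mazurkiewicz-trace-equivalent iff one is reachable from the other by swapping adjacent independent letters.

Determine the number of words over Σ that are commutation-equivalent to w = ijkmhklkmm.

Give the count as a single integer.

45

drop 0:i onto floor
drop 1:j onto floor
drop 2:k onto {0:i, 1:j}
drop 3:m onto {0:i}
drop 4:h onto {1:j, 3:m}
drop 5:k onto {2:k}
drop 6:l onto {4:h, 5:k}
drop 7:k onto {6:l}
drop 8:m onto {6:l}
drop 9:m onto {8:m}
ground layer = {0:i, 1:j}
drop-orders for the pieces not yet dropped (sum over which currently-grounded one goes next):
  1 to go: {7} 1  {9} 1
  2 to go: {7,9} 2  {8,9} 1
  3 to go: {7,8,9} 3
  4 to go: {6,7,8,9} 3
  5 to go: {4,6,7,8,9} 3  {5,6,7,8,9} 3
  6 to go: {2,5,6,7,8,9} 3  {3,4,6,7,8,9} 3  {4,5,6,7,8,9} 6
  7 to go: {2,4,5,6,7,8,9} 9  {3,4,5,6,7,8,9} 9
  8 to go: {1,2,4,5,6,7,8,9} 9  {2,3,4,5,6,7,8,9} 18
  if 0:i drops first: 27 orders
  if 1:j drops first: 18 orders
heap linearizations: 45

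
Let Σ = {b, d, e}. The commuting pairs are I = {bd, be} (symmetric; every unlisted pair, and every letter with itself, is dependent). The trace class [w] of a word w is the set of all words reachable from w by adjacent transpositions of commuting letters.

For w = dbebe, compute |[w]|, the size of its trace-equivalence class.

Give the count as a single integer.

#0=d has no predecessor
#1=b has no predecessor
#2=e depends on [0:d]
#3=b depends on [1:b]
#4=e depends on [2:e]
sources: [0:d, 1:b]
N(rest) = Σ N(rest − s) over sources s of rest; N(one piece) = 1:
  size 1 → [3]=1  [4]=1
  size 2 → [1,3]=1  [2,4]=1  [3,4]=2
  size 3 → [0,2,4]=1  [1,3,4]=3  [2,3,4]=3
  first=0(d) contributes 6
  first=1(b) contributes 4
|[w]| = 10

10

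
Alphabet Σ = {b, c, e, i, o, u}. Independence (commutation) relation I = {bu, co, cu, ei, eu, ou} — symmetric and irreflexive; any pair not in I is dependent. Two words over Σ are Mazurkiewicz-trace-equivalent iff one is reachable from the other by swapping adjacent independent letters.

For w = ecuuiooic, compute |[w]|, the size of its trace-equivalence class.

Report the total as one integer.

drop 0:e onto floor
drop 1:c onto {0:e}
drop 2:u onto floor
drop 3:u onto {2:u}
drop 4:i onto {1:c, 3:u}
drop 5:o onto {4:i}
drop 6:o onto {5:o}
drop 7:i onto {6:o}
drop 8:c onto {7:i}
ground layer = {0:e, 2:u}
drop-orders for the pieces not yet dropped (sum over which currently-grounded one goes next):
  1 to go: {8} 1
  2 to go: {7,8} 1
  3 to go: {6,7,8} 1
  4 to go: {5,6,7,8} 1
  5 to go: {4,5,6,7,8} 1
  6 to go: {1,4,5,6,7,8} 1  {3,4,5,6,7,8} 1
  7 to go: {0,1,4,5,6,7,8} 1  {1,3,4,5,6,7,8} 2  {2,3,4,5,6,7,8} 1
  if 0:e drops first: 3 orders
  if 2:u drops first: 3 orders
heap linearizations: 6

6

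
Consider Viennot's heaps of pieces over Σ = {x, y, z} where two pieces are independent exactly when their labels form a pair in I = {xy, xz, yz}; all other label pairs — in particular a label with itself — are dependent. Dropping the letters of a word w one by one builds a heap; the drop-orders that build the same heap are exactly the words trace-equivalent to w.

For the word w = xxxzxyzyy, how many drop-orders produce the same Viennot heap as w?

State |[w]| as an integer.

0(x) covers ∅
1(x) covers 0:x
2(x) covers 1:x
3(z) covers ∅
4(x) covers 2:x
5(y) covers ∅
6(z) covers 3:z
7(y) covers 5:y
8(y) covers 7:y
floor of heap: 0:x, 3:z, 5:y
completions by unplaced set U, small U first (add the entries for U minus each lowest piece of U):
  |U|=1: {4}:1  {6}:1  {8}:1
  |U|=2: {2,4}:1  {3,6}:1  {4,6}:2  {4,8}:2  {6,8}:2  {7,8}:1
  |U|=3: {1,2,4}:1  {2,4,6}:3  {2,4,8}:3  {3,4,6}:3  {3,6,8}:3  {4,6,8}:6  {4,7,8}:3  {5,7,8}:1  {6,7,8}:3
  |U|=4: {0,1,2,4}:1  {1,2,4,6}:4  {1,2,4,8}:4  {2,3,4,6}:6  {2,4,6,8}:12  {2,4,7,8}:6  {3,4,6,8}:12  {3,6,7,8}:6  {4,5,7,8}:4  {4,6,7,8}:12  {5,6,7,8}:4
  |U|=5: {0,1,2,4,6}:5  {0,1,2,4,8}:5  {1,2,3,4,6}:10  {1,2,4,6,8}:20  {1,2,4,7,8}:10  {2,3,4,6,8}:30  {2,4,5,7,8}:10  {2,4,6,7,8}:30  {3,4,6,7,8}:30  {3,5,6,7,8}:10  {4,5,6,7,8}:20
  |U|=6: {0,1,2,3,4,6}:15  {0,1,2,4,6,8}:30  {0,1,2,4,7,8}:15  {1,2,3,4,6,8}:60  {1,2,4,5,7,8}:20  {1,2,4,6,7,8}:60  {2,3,4,6,7,8}:90  {2,4,5,6,7,8}:60  {3,4,5,6,7,8}:60
  |U|=7: {0,1,2,3,4,6,8}:105  {0,1,2,4,5,7,8}:35  {0,1,2,4,6,7,8}:105  {1,2,3,4,6,7,8}:210  {1,2,4,5,6,7,8}:140  {2,3,4,5,6,7,8}:210
  start at 0(x): 560
  start at 3(z): 280
  start at 5(y): 420
sum over floor = 1260

1260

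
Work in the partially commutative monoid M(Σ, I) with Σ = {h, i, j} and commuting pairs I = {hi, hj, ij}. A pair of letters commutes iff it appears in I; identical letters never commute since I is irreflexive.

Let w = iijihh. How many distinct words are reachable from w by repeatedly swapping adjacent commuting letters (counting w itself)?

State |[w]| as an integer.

piece 0:i — minimal
piece 1:i rests on {0:i}
piece 2:j — minimal
piece 3:i rests on {1:i}
piece 4:h — minimal
piece 5:h rests on {4:h}
minimal pieces: {0:i, 2:j, 4:h}
ways to finish when only these pieces remain (= sum over removing one remaining piece with nothing left below it):
  1 left: {2}→1  {3}→1  {5}→1
  2 left: {1,3}→1  {2,3}→2  {2,5}→2  {3,5}→2  {4,5}→1
  3 left: {0,1,3}→1  {1,2,3}→3  {1,3,5}→3  {2,3,5}→6  {2,4,5}→3  {3,4,5}→3
  4 left: {0,1,2,3}→4  {0,1,3,5}→4  {1,2,3,5}→12  {1,3,4,5}→6  {2,3,4,5}→12
  placing 0:i first → 30 extensions
  placing 2:j first → 10 extensions
  placing 4:h first → 20 extensions
total linear extensions = 60

60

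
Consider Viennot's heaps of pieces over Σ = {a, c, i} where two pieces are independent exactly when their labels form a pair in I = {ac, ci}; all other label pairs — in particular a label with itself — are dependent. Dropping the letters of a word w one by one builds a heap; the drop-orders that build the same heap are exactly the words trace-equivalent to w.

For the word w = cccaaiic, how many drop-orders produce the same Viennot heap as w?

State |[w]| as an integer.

#0=c has no predecessor
#1=c depends on [0:c]
#2=c depends on [1:c]
#3=a has no predecessor
#4=a depends on [3:a]
#5=i depends on [4:a]
#6=i depends on [5:i]
#7=c depends on [2:c]
sources: [0:c, 3:a]
N(rest) = Σ N(rest − s) over sources s of rest; N(one piece) = 1:
  size 1 → [6]=1  [7]=1
  size 2 → [2,7]=1  [5,6]=1  [6,7]=2
  size 3 → [1,2,7]=1  [2,6,7]=3  [4,5,6]=1  [5,6,7]=3
  size 4 → [0,1,2,7]=1  [1,2,6,7]=4  [2,5,6,7]=6  [3,4,5,6]=1  [4,5,6,7]=4
  size 5 → [0,1,2,6,7]=5  [1,2,5,6,7]=10  [2,4,5,6,7]=10  [3,4,5,6,7]=5
  size 6 → [0,1,2,5,6,7]=15  [1,2,4,5,6,7]=20  [2,3,4,5,6,7]=15
  first=0(c) contributes 35
  first=3(a) contributes 35
|[w]| = 70

70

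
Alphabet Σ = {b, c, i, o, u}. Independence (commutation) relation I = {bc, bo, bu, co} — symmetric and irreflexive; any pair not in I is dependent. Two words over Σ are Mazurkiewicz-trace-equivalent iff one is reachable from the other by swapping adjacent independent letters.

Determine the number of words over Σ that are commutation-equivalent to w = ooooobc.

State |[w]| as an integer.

drop 0:o onto floor
drop 1:o onto {0:o}
drop 2:o onto {1:o}
drop 3:o onto {2:o}
drop 4:o onto {3:o}
drop 5:b onto floor
drop 6:c onto floor
ground layer = {0:o, 5:b, 6:c}
drop-orders for the pieces not yet dropped (sum over which currently-grounded one goes next):
  1 to go: {4} 1  {5} 1  {6} 1
  2 to go: {3,4} 1  {4,5} 2  {4,6} 2  {5,6} 2
  3 to go: {2,3,4} 1  {3,4,5} 3  {3,4,6} 3  {4,5,6} 6
  4 to go: {1,2,3,4} 1  {2,3,4,5} 4  {2,3,4,6} 4  {3,4,5,6} 12
  5 to go: {0,1,2,3,4} 1  {1,2,3,4,5} 5  {1,2,3,4,6} 5  {2,3,4,5,6} 20
  if 0:o drops first: 30 orders
  if 5:b drops first: 6 orders
  if 6:c drops first: 6 orders
heap linearizations: 42

42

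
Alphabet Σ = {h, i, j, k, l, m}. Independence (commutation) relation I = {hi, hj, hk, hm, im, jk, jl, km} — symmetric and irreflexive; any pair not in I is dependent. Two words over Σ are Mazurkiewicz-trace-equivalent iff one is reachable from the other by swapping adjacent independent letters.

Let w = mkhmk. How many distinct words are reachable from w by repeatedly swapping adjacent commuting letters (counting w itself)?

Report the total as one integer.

30

drop 0:m onto floor
drop 1:k onto floor
drop 2:h onto floor
drop 3:m onto {0:m}
drop 4:k onto {1:k}
ground layer = {0:m, 1:k, 2:h}
drop-orders for the pieces not yet dropped (sum over which currently-grounded one goes next):
  1 to go: {2} 1  {3} 1  {4} 1
  2 to go: {0,3} 1  {1,4} 1  {2,3} 2  {2,4} 2  {3,4} 2
  3 to go: {0,2,3} 3  {0,3,4} 3  {1,2,4} 3  {1,3,4} 3  {2,3,4} 6
  if 0:m drops first: 12 orders
  if 1:k drops first: 12 orders
  if 2:h drops first: 6 orders
heap linearizations: 30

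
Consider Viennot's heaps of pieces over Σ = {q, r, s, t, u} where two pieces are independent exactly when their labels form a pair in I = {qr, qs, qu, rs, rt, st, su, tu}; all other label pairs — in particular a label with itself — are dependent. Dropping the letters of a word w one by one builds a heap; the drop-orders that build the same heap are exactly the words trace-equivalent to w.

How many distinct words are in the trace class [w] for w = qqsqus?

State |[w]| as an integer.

60

piece 0:q — minimal
piece 1:q rests on {0:q}
piece 2:s — minimal
piece 3:q rests on {1:q}
piece 4:u — minimal
piece 5:s rests on {2:s}
minimal pieces: {0:q, 2:s, 4:u}
ways to finish when only these pieces remain (= sum over removing one remaining piece with nothing left below it):
  1 left: {3}→1  {4}→1  {5}→1
  2 left: {1,3}→1  {2,5}→1  {3,4}→2  {3,5}→2  {4,5}→2
  3 left: {0,1,3}→1  {1,3,4}→3  {1,3,5}→3  {2,3,5}→3  {2,4,5}→3  {3,4,5}→6
  4 left: {0,1,3,4}→4  {0,1,3,5}→4  {1,2,3,5}→6  {1,3,4,5}→12  {2,3,4,5}→12
  placing 0:q first → 30 extensions
  placing 2:s first → 20 extensions
  placing 4:u first → 10 extensions
total linear extensions = 60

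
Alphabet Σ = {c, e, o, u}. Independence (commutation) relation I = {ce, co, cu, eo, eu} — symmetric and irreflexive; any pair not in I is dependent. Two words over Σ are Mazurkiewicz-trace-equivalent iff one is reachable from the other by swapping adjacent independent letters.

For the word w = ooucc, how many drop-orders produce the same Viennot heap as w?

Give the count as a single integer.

10

#0=o has no predecessor
#1=o depends on [0:o]
#2=u depends on [1:o]
#3=c has no predecessor
#4=c depends on [3:c]
sources: [0:o, 3:c]
N(rest) = Σ N(rest − s) over sources s of rest; N(one piece) = 1:
  size 1 → [2]=1  [4]=1
  size 2 → [1,2]=1  [2,4]=2  [3,4]=1
  size 3 → [0,1,2]=1  [1,2,4]=3  [2,3,4]=3
  first=0(o) contributes 6
  first=3(c) contributes 4
|[w]| = 10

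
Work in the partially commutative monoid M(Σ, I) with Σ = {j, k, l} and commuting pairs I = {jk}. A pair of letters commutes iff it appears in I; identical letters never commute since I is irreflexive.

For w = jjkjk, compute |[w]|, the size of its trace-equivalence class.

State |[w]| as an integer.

10

#0=j has no predecessor
#1=j depends on [0:j]
#2=k has no predecessor
#3=j depends on [1:j]
#4=k depends on [2:k]
sources: [0:j, 2:k]
N(rest) = Σ N(rest − s) over sources s of rest; N(one piece) = 1:
  size 1 → [3]=1  [4]=1
  size 2 → [1,3]=1  [2,4]=1  [3,4]=2
  size 3 → [0,1,3]=1  [1,3,4]=3  [2,3,4]=3
  first=0(j) contributes 6
  first=2(k) contributes 4
|[w]| = 10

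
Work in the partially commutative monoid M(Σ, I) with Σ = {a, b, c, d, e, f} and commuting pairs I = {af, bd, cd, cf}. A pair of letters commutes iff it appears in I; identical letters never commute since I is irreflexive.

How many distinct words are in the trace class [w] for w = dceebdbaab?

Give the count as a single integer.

piece 0:d — minimal
piece 1:c — minimal
piece 2:e rests on {0:d, 1:c}
piece 3:e rests on {2:e}
piece 4:b rests on {3:e}
piece 5:d rests on {3:e}
piece 6:b rests on {4:b}
piece 7:a rests on {5:d, 6:b}
piece 8:a rests on {7:a}
piece 9:b rests on {8:a}
minimal pieces: {0:d, 1:c}
ways to finish when only these pieces remain (= sum over removing one remaining piece with nothing left below it):
  1 left: {9}→1
  2 left: {8,9}→1
  3 left: {7,8,9}→1
  4 left: {5,7,8,9}→1  {6,7,8,9}→1
  5 left: {4,6,7,8,9}→1  {5,6,7,8,9}→2
  6 left: {4,5,6,7,8,9}→3
  7 left: {3,4,5,6,7,8,9}→3
  8 left: {2,3,4,5,6,7,8,9}→3
  placing 0:d first → 3 extensions
  placing 1:c first → 3 extensions
total linear extensions = 6

6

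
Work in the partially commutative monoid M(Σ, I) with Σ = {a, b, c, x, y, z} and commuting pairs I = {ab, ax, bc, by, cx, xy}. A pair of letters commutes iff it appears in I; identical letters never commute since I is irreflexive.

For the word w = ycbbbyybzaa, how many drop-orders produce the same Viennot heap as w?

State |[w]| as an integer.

70

#0=y has no predecessor
#1=c depends on [0:y]
#2=b has no predecessor
#3=b depends on [2:b]
#4=b depends on [3:b]
#5=y depends on [1:c]
#6=y depends on [5:y]
#7=b depends on [4:b]
#8=z depends on [6:y, 7:b]
#9=a depends on [8:z]
#10=a depends on [9:a]
sources: [0:y, 2:b]
N(rest) = Σ N(rest − s) over sources s of rest; N(one piece) = 1:
  size 1 → [10]=1
  size 2 → [9,10]=1
  size 3 → [8,9,10]=1
  size 4 → [6,8,9,10]=1  [7,8,9,10]=1
  size 5 → [4,7,8,9,10]=1  [5,6,8,9,10]=1  [6,7,8,9,10]=2
  size 6 → [1,5,6,8,9,10]=1  [3,4,7,8,9,10]=1  [4,6,7,8,9,10]=3  [5,6,7,8,9,10]=3
  size 7 → [0,1,5,6,8,9,10]=1  [1,5,6,7,8,9,10]=4  [2,3,4,7,8,9,10]=1  [3,4,6,7,8,9,10]=4  [4,5,6,7,8,9,10]=6
  size 8 → [0,1,5,6,7,8,9,10]=5  [1,4,5,6,7,8,9,10]=10  [2,3,4,6,7,8,9,10]=5  [3,4,5,6,7,8,9,10]=10
  size 9 → [0,1,4,5,6,7,8,9,10]=15  [1,3,4,5,6,7,8,9,10]=20  [2,3,4,5,6,7,8,9,10]=15
  first=0(y) contributes 35
  first=2(b) contributes 35
|[w]| = 70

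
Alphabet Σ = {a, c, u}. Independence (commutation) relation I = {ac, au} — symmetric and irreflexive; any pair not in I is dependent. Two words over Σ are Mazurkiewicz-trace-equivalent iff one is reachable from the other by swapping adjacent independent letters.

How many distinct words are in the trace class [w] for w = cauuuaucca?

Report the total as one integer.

drop 0:c onto floor
drop 1:a onto floor
drop 2:u onto {0:c}
drop 3:u onto {2:u}
drop 4:u onto {3:u}
drop 5:a onto {1:a}
drop 6:u onto {4:u}
drop 7:c onto {6:u}
drop 8:c onto {7:c}
drop 9:a onto {5:a}
ground layer = {0:c, 1:a}
drop-orders for the pieces not yet dropped (sum over which currently-grounded one goes next):
  1 to go: {8} 1  {9} 1
  2 to go: {5,9} 1  {7,8} 1  {8,9} 2
  3 to go: {1,5,9} 1  {5,8,9} 3  {6,7,8} 1  {7,8,9} 3
  4 to go: {1,5,8,9} 4  {4,6,7,8} 1  {5,7,8,9} 6  {6,7,8,9} 4
  5 to go: {1,5,7,8,9} 10  {3,4,6,7,8} 1  {4,6,7,8,9} 5  {5,6,7,8,9} 10
  6 to go: {1,5,6,7,8,9} 20  {2,3,4,6,7,8} 1  {3,4,6,7,8,9} 6  {4,5,6,7,8,9} 15
  7 to go: {0,2,3,4,6,7,8} 1  {1,4,5,6,7,8,9} 35  {2,3,4,6,7,8,9} 7  {3,4,5,6,7,8,9} 21
  8 to go: {0,2,3,4,6,7,8,9} 8  {1,3,4,5,6,7,8,9} 56  {2,3,4,5,6,7,8,9} 28
  if 0:c drops first: 84 orders
  if 1:a drops first: 36 orders
heap linearizations: 120

120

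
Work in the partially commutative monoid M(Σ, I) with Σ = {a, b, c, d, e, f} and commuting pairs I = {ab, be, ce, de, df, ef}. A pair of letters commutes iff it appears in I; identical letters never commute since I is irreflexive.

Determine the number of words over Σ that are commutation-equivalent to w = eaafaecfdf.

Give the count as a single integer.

15

drop 0:e onto floor
drop 1:a onto {0:e}
drop 2:a onto {1:a}
drop 3:f onto {2:a}
drop 4:a onto {3:f}
drop 5:e onto {4:a}
drop 6:c onto {4:a}
drop 7:f onto {6:c}
drop 8:d onto {6:c}
drop 9:f onto {7:f}
ground layer = {0:e}
drop-orders for the pieces not yet dropped (sum over which currently-grounded one goes next):
  1 to go: {5} 1  {8} 1  {9} 1
  2 to go: {5,8} 2  {5,9} 2  {7,9} 1  {8,9} 2
  3 to go: {5,7,9} 3  {5,8,9} 6  {7,8,9} 3
  4 to go: {5,7,8,9} 12  {6,7,8,9} 3
  5 to go: {5,6,7,8,9} 15
  6 to go: {4,5,6,7,8,9} 15
  7 to go: {3,4,5,6,7,8,9} 15
  8 to go: {2,3,4,5,6,7,8,9} 15
  if 0:e drops first: 15 orders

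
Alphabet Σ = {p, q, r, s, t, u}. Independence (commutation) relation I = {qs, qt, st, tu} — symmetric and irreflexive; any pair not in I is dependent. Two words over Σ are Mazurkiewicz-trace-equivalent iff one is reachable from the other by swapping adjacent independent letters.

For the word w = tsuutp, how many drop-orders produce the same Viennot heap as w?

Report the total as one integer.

10

drop 0:t onto floor
drop 1:s onto floor
drop 2:u onto {1:s}
drop 3:u onto {2:u}
drop 4:t onto {0:t}
drop 5:p onto {3:u, 4:t}
ground layer = {0:t, 1:s}
drop-orders for the pieces not yet dropped (sum over which currently-grounded one goes next):
  1 to go: {5} 1
  2 to go: {3,5} 1  {4,5} 1
  3 to go: {0,4,5} 1  {2,3,5} 1  {3,4,5} 2
  4 to go: {0,3,4,5} 3  {1,2,3,5} 1  {2,3,4,5} 3
  if 0:t drops first: 4 orders
  if 1:s drops first: 6 orders
heap linearizations: 10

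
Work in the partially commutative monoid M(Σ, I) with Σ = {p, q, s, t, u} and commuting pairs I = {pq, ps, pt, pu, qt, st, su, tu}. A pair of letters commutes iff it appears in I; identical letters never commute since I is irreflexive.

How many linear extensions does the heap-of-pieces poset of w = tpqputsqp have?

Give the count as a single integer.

drop 0:t onto floor
drop 1:p onto floor
drop 2:q onto floor
drop 3:p onto {1:p}
drop 4:u onto {2:q}
drop 5:t onto {0:t}
drop 6:s onto {2:q}
drop 7:q onto {4:u, 6:s}
drop 8:p onto {3:p}
ground layer = {0:t, 1:p, 2:q}
drop-orders for the pieces not yet dropped (sum over which currently-grounded one goes next):
  1 to go: {5} 1  {7} 1  {8} 1
  2 to go: {0,5} 1  {3,8} 1  {4,7} 1  {5,7} 2  {5,8} 2  {6,7} 1  {7,8} 2
  3 to go: {0,5,7} 3  {0,5,8} 3  {1,3,8} 1  {3,5,8} 3  {3,7,8} 3  {4,5,7} 3  {4,6,7} 2  {4,7,8} 3  {5,6,7} 3  {5,7,8} 6  {6,7,8} 3
  4 to go: {0,3,5,8} 6  {0,4,5,7} 6  {0,5,6,7} 6  {0,5,7,8} 12  {1,3,5,8} 4  {1,3,7,8} 4  {2,4,6,7} 2  {3,4,7,8} 6  {3,5,7,8} 12  {3,6,7,8} 6  {4,5,6,7} 8  {4,5,7,8} 12  {4,6,7,8} 8  {5,6,7,8} 12
  5 to go: {0,1,3,5,8} 10  {0,3,5,7,8} 30  {0,4,5,6,7} 20  {0,4,5,7,8} 30  {0,5,6,7,8} 30  {1,3,4,7,8} 10  {1,3,5,7,8} 20  {1,3,6,7,8} 10  {2,4,5,6,7} 10  {2,4,6,7,8} 10  {3,4,5,7,8} 30  {3,4,6,7,8} 20  {3,5,6,7,8} 30  {4,5,6,7,8} 40
  6 to go: {0,1,3,5,7,8} 60  {0,2,4,5,6,7} 30  {0,3,4,5,7,8} 90  {0,3,5,6,7,8} 90  {0,4,5,6,7,8} 120  {1,3,4,5,7,8} 60  {1,3,4,6,7,8} 40  {1,3,5,6,7,8} 60  {2,3,4,6,7,8} 30  {2,4,5,6,7,8} 60  {3,4,5,6,7,8} 120
  7 to go: {0,1,3,4,5,7,8} 210  {0,1,3,5,6,7,8} 210  {0,2,4,5,6,7,8} 210  {0,3,4,5,6,7,8} 420  {1,2,3,4,6,7,8} 70  {1,3,4,5,6,7,8} 280  {2,3,4,5,6,7,8} 210
  if 0:t drops first: 560 orders
  if 1:p drops first: 840 orders
  if 2:q drops first: 1120 orders
heap linearizations: 2520

2520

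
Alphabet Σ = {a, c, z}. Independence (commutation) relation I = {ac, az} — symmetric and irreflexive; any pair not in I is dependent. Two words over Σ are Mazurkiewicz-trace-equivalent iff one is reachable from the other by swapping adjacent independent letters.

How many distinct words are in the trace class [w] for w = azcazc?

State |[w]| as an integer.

15

0(a) covers ∅
1(z) covers ∅
2(c) covers 1:z
3(a) covers 0:a
4(z) covers 2:c
5(c) covers 4:z
floor of heap: 0:a, 1:z
completions by unplaced set U, small U first (add the entries for U minus each lowest piece of U):
  |U|=1: {3}:1  {5}:1
  |U|=2: {0,3}:1  {3,5}:2  {4,5}:1
  |U|=3: {0,3,5}:3  {2,4,5}:1  {3,4,5}:3
  |U|=4: {0,3,4,5}:6  {1,2,4,5}:1  {2,3,4,5}:4
  start at 0(a): 5
  start at 1(z): 10
sum over floor = 15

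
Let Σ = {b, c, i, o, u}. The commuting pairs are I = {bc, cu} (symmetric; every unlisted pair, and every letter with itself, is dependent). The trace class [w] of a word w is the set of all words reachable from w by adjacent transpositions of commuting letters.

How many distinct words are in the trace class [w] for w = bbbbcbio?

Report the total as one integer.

0(b) covers ∅
1(b) covers 0:b
2(b) covers 1:b
3(b) covers 2:b
4(c) covers ∅
5(b) covers 3:b
6(i) covers 4:c, 5:b
7(o) covers 6:i
floor of heap: 0:b, 4:c
completions by unplaced set U, small U first (add the entries for U minus each lowest piece of U):
  |U|=1: {7}:1
  |U|=2: {6,7}:1
  |U|=3: {4,6,7}:1  {5,6,7}:1
  |U|=4: {3,5,6,7}:1  {4,5,6,7}:2
  |U|=5: {2,3,5,6,7}:1  {3,4,5,6,7}:3
  |U|=6: {1,2,3,5,6,7}:1  {2,3,4,5,6,7}:4
  start at 0(b): 5
  start at 4(c): 1
sum over floor = 6

6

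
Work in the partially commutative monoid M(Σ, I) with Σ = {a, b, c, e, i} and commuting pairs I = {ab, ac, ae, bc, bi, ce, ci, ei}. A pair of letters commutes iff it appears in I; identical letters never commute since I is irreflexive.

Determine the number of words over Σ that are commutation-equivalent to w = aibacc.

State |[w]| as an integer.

60

#0=a has no predecessor
#1=i depends on [0:a]
#2=b has no predecessor
#3=a depends on [1:i]
#4=c has no predecessor
#5=c depends on [4:c]
sources: [0:a, 2:b, 4:c]
N(rest) = Σ N(rest − s) over sources s of rest; N(one piece) = 1:
  size 1 → [2]=1  [3]=1  [5]=1
  size 2 → [1,3]=1  [2,3]=2  [2,5]=2  [3,5]=2  [4,5]=1
  size 3 → [0,1,3]=1  [1,2,3]=3  [1,3,5]=3  [2,3,5]=6  [2,4,5]=3  [3,4,5]=3
  size 4 → [0,1,2,3]=4  [0,1,3,5]=4  [1,2,3,5]=12  [1,3,4,5]=6  [2,3,4,5]=12
  first=0(a) contributes 30
  first=2(b) contributes 10
  first=4(c) contributes 20
|[w]| = 60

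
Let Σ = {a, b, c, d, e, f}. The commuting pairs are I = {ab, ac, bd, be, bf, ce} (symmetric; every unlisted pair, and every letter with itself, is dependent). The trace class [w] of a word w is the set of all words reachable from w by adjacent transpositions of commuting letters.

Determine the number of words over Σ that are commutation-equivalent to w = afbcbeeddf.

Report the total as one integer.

#0=a has no predecessor
#1=f depends on [0:a]
#2=b has no predecessor
#3=c depends on [1:f, 2:b]
#4=b depends on [3:c]
#5=e depends on [1:f]
#6=e depends on [5:e]
#7=d depends on [3:c, 6:e]
#8=d depends on [7:d]
#9=f depends on [8:d]
sources: [0:a, 2:b]
N(rest) = Σ N(rest − s) over sources s of rest; N(one piece) = 1:
  size 1 → [4]=1  [9]=1
  size 2 → [4,9]=2  [8,9]=1
  size 3 → [4,8,9]=3  [7,8,9]=1
  size 4 → [4,7,8,9]=4  [6,7,8,9]=1
  size 5 → [3,4,7,8,9]=4  [4,6,7,8,9]=5  [5,6,7,8,9]=1
  size 6 → [2,3,4,7,8,9]=4  [3,4,6,7,8,9]=9  [4,5,6,7,8,9]=6
  size 7 → [2,3,4,6,7,8,9]=13  [3,4,5,6,7,8,9]=15
  size 8 → [1,3,4,5,6,7,8,9]=15  [2,3,4,5,6,7,8,9]=28
  first=0(a) contributes 43
  first=2(b) contributes 15
|[w]| = 58

58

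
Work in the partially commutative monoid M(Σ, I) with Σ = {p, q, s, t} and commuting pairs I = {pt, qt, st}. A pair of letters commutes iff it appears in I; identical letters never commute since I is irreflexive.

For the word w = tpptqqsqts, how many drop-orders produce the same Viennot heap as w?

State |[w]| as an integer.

piece 0:t — minimal
piece 1:p — minimal
piece 2:p rests on {1:p}
piece 3:t rests on {0:t}
piece 4:q rests on {2:p}
piece 5:q rests on {4:q}
piece 6:s rests on {5:q}
piece 7:q rests on {6:s}
piece 8:t rests on {3:t}
piece 9:s rests on {7:q}
minimal pieces: {0:t, 1:p}
ways to finish when only these pieces remain (= sum over removing one remaining piece with nothing left below it):
  1 left: {8}→1  {9}→1
  2 left: {3,8}→1  {7,9}→1  {8,9}→2
  3 left: {0,3,8}→1  {3,8,9}→3  {6,7,9}→1  {7,8,9}→3
  4 left: {0,3,8,9}→4  {3,7,8,9}→6  {5,6,7,9}→1  {6,7,8,9}→4
  5 left: {0,3,7,8,9}→10  {3,6,7,8,9}→10  {4,5,6,7,9}→1  {5,6,7,8,9}→5
  6 left: {0,3,6,7,8,9}→20  {2,4,5,6,7,9}→1  {3,5,6,7,8,9}→15  {4,5,6,7,8,9}→6
  7 left: {0,3,5,6,7,8,9}→35  {1,2,4,5,6,7,9}→1  {2,4,5,6,7,8,9}→7  {3,4,5,6,7,8,9}→21
  8 left: {0,3,4,5,6,7,8,9}→56  {1,2,4,5,6,7,8,9}→8  {2,3,4,5,6,7,8,9}→28
  placing 0:t first → 36 extensions
  placing 1:p first → 84 extensions
total linear extensions = 120

120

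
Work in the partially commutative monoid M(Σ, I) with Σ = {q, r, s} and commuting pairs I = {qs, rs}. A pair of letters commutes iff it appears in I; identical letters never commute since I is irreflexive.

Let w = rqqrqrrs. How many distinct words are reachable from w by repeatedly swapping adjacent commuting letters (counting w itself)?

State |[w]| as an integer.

#0=r has no predecessor
#1=q depends on [0:r]
#2=q depends on [1:q]
#3=r depends on [2:q]
#4=q depends on [3:r]
#5=r depends on [4:q]
#6=r depends on [5:r]
#7=s has no predecessor
sources: [0:r, 7:s]
N(rest) = Σ N(rest − s) over sources s of rest; N(one piece) = 1:
  size 1 → [6]=1  [7]=1
  size 2 → [5,6]=1  [6,7]=2
  size 3 → [4,5,6]=1  [5,6,7]=3
  size 4 → [3,4,5,6]=1  [4,5,6,7]=4
  size 5 → [2,3,4,5,6]=1  [3,4,5,6,7]=5
  size 6 → [1,2,3,4,5,6]=1  [2,3,4,5,6,7]=6
  first=0(r) contributes 7
  first=7(s) contributes 1
|[w]| = 8

8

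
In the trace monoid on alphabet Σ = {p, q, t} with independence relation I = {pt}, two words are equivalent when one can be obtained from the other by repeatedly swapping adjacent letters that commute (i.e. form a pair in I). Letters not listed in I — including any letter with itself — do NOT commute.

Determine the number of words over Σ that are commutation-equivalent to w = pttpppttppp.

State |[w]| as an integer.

330

drop 0:p onto floor
drop 1:t onto floor
drop 2:t onto {1:t}
drop 3:p onto {0:p}
drop 4:p onto {3:p}
drop 5:p onto {4:p}
drop 6:t onto {2:t}
drop 7:t onto {6:t}
drop 8:p onto {5:p}
drop 9:p onto {8:p}
drop 10:p onto {9:p}
ground layer = {0:p, 1:t}
drop-orders for the pieces not yet dropped (sum over which currently-grounded one goes next):
  1 to go: {7} 1  {10} 1
  2 to go: {6,7} 1  {7,10} 2  {9,10} 1
  3 to go: {2,6,7} 1  {6,7,10} 3  {7,9,10} 3  {8,9,10} 1
  4 to go: {1,2,6,7} 1  {2,6,7,10} 4  {5,8,9,10} 1  {6,7,9,10} 6  {7,8,9,10} 4
  5 to go: {1,2,6,7,10} 5  {2,6,7,9,10} 10  {4,5,8,9,10} 1  {5,7,8,9,10} 5  {6,7,8,9,10} 10
  6 to go: {1,2,6,7,9,10} 15  {2,6,7,8,9,10} 20  {3,4,5,8,9,10} 1  {4,5,7,8,9,10} 6  {5,6,7,8,9,10} 15
  7 to go: {0,3,4,5,8,9,10} 1  {1,2,6,7,8,9,10} 35  {2,5,6,7,8,9,10} 35  {3,4,5,7,8,9,10} 7  {4,5,6,7,8,9,10} 21
  8 to go: {0,3,4,5,7,8,9,10} 8  {1,2,5,6,7,8,9,10} 70  {2,4,5,6,7,8,9,10} 56  {3,4,5,6,7,8,9,10} 28
  9 to go: {0,3,4,5,6,7,8,9,10} 36  {1,2,4,5,6,7,8,9,10} 126  {2,3,4,5,6,7,8,9,10} 84
  if 0:p drops first: 210 orders
  if 1:t drops first: 120 orders
heap linearizations: 330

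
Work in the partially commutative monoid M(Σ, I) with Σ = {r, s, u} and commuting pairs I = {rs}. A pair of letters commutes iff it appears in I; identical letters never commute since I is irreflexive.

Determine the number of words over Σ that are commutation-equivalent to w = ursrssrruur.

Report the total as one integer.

35

#0=u has no predecessor
#1=r depends on [0:u]
#2=s depends on [0:u]
#3=r depends on [1:r]
#4=s depends on [2:s]
#5=s depends on [4:s]
#6=r depends on [3:r]
#7=r depends on [6:r]
#8=u depends on [5:s, 7:r]
#9=u depends on [8:u]
#10=r depends on [9:u]
sources: [0:u]
N(rest) = Σ N(rest − s) over sources s of rest; N(one piece) = 1:
  size 1 → [10]=1
  size 2 → [9,10]=1
  size 3 → [8,9,10]=1
  size 4 → [5,8,9,10]=1  [7,8,9,10]=1
  size 5 → [4,5,8,9,10]=1  [5,7,8,9,10]=2  [6,7,8,9,10]=1
  size 6 → [2,4,5,8,9,10]=1  [3,6,7,8,9,10]=1  [4,5,7,8,9,10]=3  [5,6,7,8,9,10]=3
  size 7 → [1,3,6,7,8,9,10]=1  [2,4,5,7,8,9,10]=4  [3,5,6,7,8,9,10]=4  [4,5,6,7,8,9,10]=6
  size 8 → [1,3,5,6,7,8,9,10]=5  [2,4,5,6,7,8,9,10]=10  [3,4,5,6,7,8,9,10]=10
  size 9 → [1,3,4,5,6,7,8,9,10]=15  [2,3,4,5,6,7,8,9,10]=20
  first=0(u) contributes 35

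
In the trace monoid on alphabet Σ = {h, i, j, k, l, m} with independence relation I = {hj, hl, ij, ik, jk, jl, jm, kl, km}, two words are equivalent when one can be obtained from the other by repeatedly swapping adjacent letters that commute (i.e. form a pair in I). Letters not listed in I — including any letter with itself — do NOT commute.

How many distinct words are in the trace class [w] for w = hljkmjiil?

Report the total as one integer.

0(h) covers ∅
1(l) covers ∅
2(j) covers ∅
3(k) covers 0:h
4(m) covers 0:h, 1:l
5(j) covers 2:j
6(i) covers 4:m
7(i) covers 6:i
8(l) covers 7:i
floor of heap: 0:h, 1:l, 2:j
completions by unplaced set U, small U first (add the entries for U minus each lowest piece of U):
  |U|=1: {3}:1  {5}:1  {8}:1
  |U|=2: {2,5}:1  {3,5}:2  {3,8}:2  {5,8}:2  {7,8}:1
  |U|=3: {2,3,5}:3  {2,5,8}:3  {3,5,8}:6  {3,7,8}:3  {5,7,8}:3  {6,7,8}:1
  |U|=4: {2,3,5,8}:12  {2,5,7,8}:6  {3,5,7,8}:12  {3,6,7,8}:4  {4,6,7,8}:1  {5,6,7,8}:4
  |U|=5: {1,4,6,7,8}:1  {2,3,5,7,8}:30  {2,5,6,7,8}:10  {3,4,6,7,8}:5  {3,5,6,7,8}:20  {4,5,6,7,8}:5
  |U|=6: {0,3,4,6,7,8}:5  {1,3,4,6,7,8}:6  {1,4,5,6,7,8}:6  {2,3,5,6,7,8}:60  {2,4,5,6,7,8}:15  {3,4,5,6,7,8}:30
  |U|=7: {0,1,3,4,6,7,8}:11  {0,3,4,5,6,7,8}:35  {1,2,4,5,6,7,8}:21  {1,3,4,5,6,7,8}:42  {2,3,4,5,6,7,8}:105
  start at 0(h): 168
  start at 1(l): 140
  start at 2(j): 88
sum over floor = 396

396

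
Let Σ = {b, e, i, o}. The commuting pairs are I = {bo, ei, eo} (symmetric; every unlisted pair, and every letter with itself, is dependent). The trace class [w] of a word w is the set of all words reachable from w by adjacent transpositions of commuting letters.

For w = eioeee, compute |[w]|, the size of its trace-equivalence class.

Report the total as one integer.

15

0(e) covers ∅
1(i) covers ∅
2(o) covers 1:i
3(e) covers 0:e
4(e) covers 3:e
5(e) covers 4:e
floor of heap: 0:e, 1:i
completions by unplaced set U, small U first (add the entries for U minus each lowest piece of U):
  |U|=1: {2}:1  {5}:1
  |U|=2: {1,2}:1  {2,5}:2  {4,5}:1
  |U|=3: {1,2,5}:3  {2,4,5}:3  {3,4,5}:1
  |U|=4: {0,3,4,5}:1  {1,2,4,5}:6  {2,3,4,5}:4
  start at 0(e): 10
  start at 1(i): 5
sum over floor = 15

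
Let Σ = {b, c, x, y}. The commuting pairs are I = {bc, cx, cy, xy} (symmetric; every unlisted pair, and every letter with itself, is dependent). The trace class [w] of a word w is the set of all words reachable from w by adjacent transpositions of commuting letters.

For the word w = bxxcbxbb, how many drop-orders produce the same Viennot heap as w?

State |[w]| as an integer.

0(b) covers ∅
1(x) covers 0:b
2(x) covers 1:x
3(c) covers ∅
4(b) covers 2:x
5(x) covers 4:b
6(b) covers 5:x
7(b) covers 6:b
floor of heap: 0:b, 3:c
completions by unplaced set U, small U first (add the entries for U minus each lowest piece of U):
  |U|=1: {3}:1  {7}:1
  |U|=2: {3,7}:2  {6,7}:1
  |U|=3: {3,6,7}:3  {5,6,7}:1
  |U|=4: {3,5,6,7}:4  {4,5,6,7}:1
  |U|=5: {2,4,5,6,7}:1  {3,4,5,6,7}:5
  |U|=6: {1,2,4,5,6,7}:1  {2,3,4,5,6,7}:6
  start at 0(b): 7
  start at 3(c): 1
sum over floor = 8

8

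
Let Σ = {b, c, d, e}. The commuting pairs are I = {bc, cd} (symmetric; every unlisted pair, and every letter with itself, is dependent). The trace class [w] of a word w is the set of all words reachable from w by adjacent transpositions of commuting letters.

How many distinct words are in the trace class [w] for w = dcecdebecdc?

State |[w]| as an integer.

#0=d has no predecessor
#1=c has no predecessor
#2=e depends on [0:d, 1:c]
#3=c depends on [2:e]
#4=d depends on [2:e]
#5=e depends on [3:c, 4:d]
#6=b depends on [5:e]
#7=e depends on [6:b]
#8=c depends on [7:e]
#9=d depends on [7:e]
#10=c depends on [8:c]
sources: [0:d, 1:c]
N(rest) = Σ N(rest − s) over sources s of rest; N(one piece) = 1:
  size 1 → [9]=1  [10]=1
  size 2 → [8,10]=1  [9,10]=2
  size 3 → [8,9,10]=3
  size 4 → [7,8,9,10]=3
  size 5 → [6,7,8,9,10]=3
  size 6 → [5,6,7,8,9,10]=3
  size 7 → [3,5,6,7,8,9,10]=3  [4,5,6,7,8,9,10]=3
  size 8 → [3,4,5,6,7,8,9,10]=6
  size 9 → [2,3,4,5,6,7,8,9,10]=6
  first=0(d) contributes 6
  first=1(c) contributes 6
|[w]| = 12

12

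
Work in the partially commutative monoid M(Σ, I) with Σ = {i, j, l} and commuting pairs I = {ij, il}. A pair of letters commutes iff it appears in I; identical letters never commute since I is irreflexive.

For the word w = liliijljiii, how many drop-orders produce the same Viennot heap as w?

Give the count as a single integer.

462

drop 0:l onto floor
drop 1:i onto floor
drop 2:l onto {0:l}
drop 3:i onto {1:i}
drop 4:i onto {3:i}
drop 5:j onto {2:l}
drop 6:l onto {5:j}
drop 7:j onto {6:l}
drop 8:i onto {4:i}
drop 9:i onto {8:i}
drop 10:i onto {9:i}
ground layer = {0:l, 1:i}
drop-orders for the pieces not yet dropped (sum over which currently-grounded one goes next):
  1 to go: {7} 1  {10} 1
  2 to go: {6,7} 1  {7,10} 2  {9,10} 1
  3 to go: {5,6,7} 1  {6,7,10} 3  {7,9,10} 3  {8,9,10} 1
  4 to go: {2,5,6,7} 1  {4,8,9,10} 1  {5,6,7,10} 4  {6,7,9,10} 6  {7,8,9,10} 4
  5 to go: {0,2,5,6,7} 1  {2,5,6,7,10} 5  {3,4,8,9,10} 1  {4,7,8,9,10} 5  {5,6,7,9,10} 10  {6,7,8,9,10} 10
  6 to go: {0,2,5,6,7,10} 6  {1,3,4,8,9,10} 1  {2,5,6,7,9,10} 15  {3,4,7,8,9,10} 6  {4,6,7,8,9,10} 15  {5,6,7,8,9,10} 20
  7 to go: {0,2,5,6,7,9,10} 21  {1,3,4,7,8,9,10} 7  {2,5,6,7,8,9,10} 35  {3,4,6,7,8,9,10} 21  {4,5,6,7,8,9,10} 35
  8 to go: {0,2,5,6,7,8,9,10} 56  {1,3,4,6,7,8,9,10} 28  {2,4,5,6,7,8,9,10} 70  {3,4,5,6,7,8,9,10} 56
  9 to go: {0,2,4,5,6,7,8,9,10} 126  {1,3,4,5,6,7,8,9,10} 84  {2,3,4,5,6,7,8,9,10} 126
  if 0:l drops first: 210 orders
  if 1:i drops first: 252 orders
heap linearizations: 462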